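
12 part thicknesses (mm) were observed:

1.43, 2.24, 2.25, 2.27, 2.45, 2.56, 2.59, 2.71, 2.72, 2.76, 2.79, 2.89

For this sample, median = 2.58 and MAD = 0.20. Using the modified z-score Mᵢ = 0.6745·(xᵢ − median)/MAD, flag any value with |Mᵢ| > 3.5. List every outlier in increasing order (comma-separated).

1.43

|Mᵢ| > 3.5 ⇔ |xᵢ − 2.58| > 3.5·0.20/0.6745 = 1.04.
So outliers lie outside [1.54, 3.62].
1.43: M = -3.88 → outlier.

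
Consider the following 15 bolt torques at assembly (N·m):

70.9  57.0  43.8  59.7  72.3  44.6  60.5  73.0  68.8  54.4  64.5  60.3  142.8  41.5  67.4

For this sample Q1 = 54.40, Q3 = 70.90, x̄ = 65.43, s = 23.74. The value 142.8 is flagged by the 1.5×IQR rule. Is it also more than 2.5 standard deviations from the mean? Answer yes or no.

z = (142.8 − 65.43) / 23.74 = 3.26.
|z| = 3.26 > 2.5.

yes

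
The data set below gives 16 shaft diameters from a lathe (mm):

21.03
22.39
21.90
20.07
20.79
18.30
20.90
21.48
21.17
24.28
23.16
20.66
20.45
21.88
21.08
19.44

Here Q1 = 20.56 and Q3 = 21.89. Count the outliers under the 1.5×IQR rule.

IQR = 1.33; fences at 20.56 − 1.995 = 18.565 and 21.89 + 1.995 = 23.885.
Outside the cutoffs: 18.30, 24.28.

2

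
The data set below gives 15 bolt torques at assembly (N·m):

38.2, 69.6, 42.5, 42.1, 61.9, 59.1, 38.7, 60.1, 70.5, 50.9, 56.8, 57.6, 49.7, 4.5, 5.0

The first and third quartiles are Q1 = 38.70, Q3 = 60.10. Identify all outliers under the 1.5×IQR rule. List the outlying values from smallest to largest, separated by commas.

4.5, 5.0

IQR = Q3 − Q1 = 60.10 − 38.70 = 21.40.
Lower fence = Q1 − 1.5·IQR = 38.70 − 32.10 = 6.60.
Upper fence = Q3 + 1.5·IQR = 60.10 + 32.10 = 92.20.
4.5 < 6.60 → outlier.
5.0 < 6.60 → outlier.
All remaining values lie within [6.60, 92.20].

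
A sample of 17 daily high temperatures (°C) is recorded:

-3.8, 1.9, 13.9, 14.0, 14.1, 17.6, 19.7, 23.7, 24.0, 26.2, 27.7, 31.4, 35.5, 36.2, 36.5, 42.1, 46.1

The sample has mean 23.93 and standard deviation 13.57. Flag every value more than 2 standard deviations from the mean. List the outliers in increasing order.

-3.8

Cutoffs at x̄ ± 2s: 23.93 ± 2·13.57 = [-3.21, 51.07].
-3.8: z = -2.04, |z| > 2 → outlier.
Every other value lies within [-3.21, 51.07].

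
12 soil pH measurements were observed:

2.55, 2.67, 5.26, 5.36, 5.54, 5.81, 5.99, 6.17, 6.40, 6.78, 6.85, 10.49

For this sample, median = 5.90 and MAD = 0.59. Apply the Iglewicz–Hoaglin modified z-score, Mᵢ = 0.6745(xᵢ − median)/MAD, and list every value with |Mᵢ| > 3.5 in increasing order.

|Mᵢ| > 3.5 ⇔ |xᵢ − 5.90| > 3.5·0.59/0.6745 = 3.06.
So outliers lie outside [2.84, 8.96].
2.55: M = -3.83 → outlier.
2.67: M = -3.69 → outlier.
10.49: M = 5.25 → outlier.

2.55, 2.67, 10.49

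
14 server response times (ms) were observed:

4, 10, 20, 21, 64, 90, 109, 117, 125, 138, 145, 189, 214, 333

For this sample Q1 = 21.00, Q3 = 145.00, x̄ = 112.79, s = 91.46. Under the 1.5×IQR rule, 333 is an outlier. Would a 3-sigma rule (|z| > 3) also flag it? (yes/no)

z = (333 − 112.79) / 91.46 = 2.41.
|z| = 2.41 ≤ 3.

no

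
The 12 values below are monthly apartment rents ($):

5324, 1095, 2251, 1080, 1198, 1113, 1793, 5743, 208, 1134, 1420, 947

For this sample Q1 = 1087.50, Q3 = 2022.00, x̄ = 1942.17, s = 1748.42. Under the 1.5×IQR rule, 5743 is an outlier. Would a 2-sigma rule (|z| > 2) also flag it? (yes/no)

yes

z = (5743 − 1942.17) / 1748.42 = 2.17.
|z| = 2.17 > 2.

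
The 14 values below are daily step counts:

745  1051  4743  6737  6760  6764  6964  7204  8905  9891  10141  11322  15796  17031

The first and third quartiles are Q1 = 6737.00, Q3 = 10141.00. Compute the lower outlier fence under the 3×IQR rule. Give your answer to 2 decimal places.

-3475.00

IQR = Q3 − Q1 = 10141.00 − 6737.00 = 3404.00.
Lower fence = Q1 − 3·IQR = 6737.00 − 10212.00 = -3475.00.
Upper fence = Q3 + 3·IQR = 10141.00 + 10212.00 = 20353.00.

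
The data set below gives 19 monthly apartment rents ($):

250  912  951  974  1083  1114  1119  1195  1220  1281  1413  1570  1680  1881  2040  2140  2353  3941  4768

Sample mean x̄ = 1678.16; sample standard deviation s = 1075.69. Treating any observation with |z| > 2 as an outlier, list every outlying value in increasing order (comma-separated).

3941, 4768

Cutoffs at x̄ ± 2s: 1678.16 ± 2·1075.69 = [-473.22, 3829.54].
3941: z = 2.10, |z| > 2 → outlier.
4768: z = 2.87, |z| > 2 → outlier.
Every other value lies within [-473.22, 3829.54].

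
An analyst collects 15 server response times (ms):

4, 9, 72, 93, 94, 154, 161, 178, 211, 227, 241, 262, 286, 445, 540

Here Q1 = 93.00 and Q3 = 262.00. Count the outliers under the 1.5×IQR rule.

IQR = 169.00; fences at 93.00 − 253.50 = -160.50 and 262.00 + 253.50 = 515.50.
Outside the cutoffs: 540.

1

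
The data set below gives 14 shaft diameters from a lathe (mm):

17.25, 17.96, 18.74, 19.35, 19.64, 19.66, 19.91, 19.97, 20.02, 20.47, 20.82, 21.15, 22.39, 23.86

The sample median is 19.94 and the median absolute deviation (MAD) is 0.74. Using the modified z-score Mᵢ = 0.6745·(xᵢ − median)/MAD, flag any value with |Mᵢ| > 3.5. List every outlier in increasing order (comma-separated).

23.86

|Mᵢ| > 3.5 ⇔ |xᵢ − 19.94| > 3.5·0.74/0.6745 = 3.84.
So outliers lie outside [16.10, 23.78].
23.86: M = 3.57 → outlier.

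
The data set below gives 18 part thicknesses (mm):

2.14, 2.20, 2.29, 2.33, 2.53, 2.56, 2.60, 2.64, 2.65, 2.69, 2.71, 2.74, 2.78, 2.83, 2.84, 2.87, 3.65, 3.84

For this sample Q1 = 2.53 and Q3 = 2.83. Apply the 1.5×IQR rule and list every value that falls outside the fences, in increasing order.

3.65, 3.84

IQR = Q3 − Q1 = 2.83 − 2.53 = 0.30.
Lower fence = Q1 − 1.5·IQR = 2.53 − 0.45 = 2.08.
Upper fence = Q3 + 1.5·IQR = 2.83 + 0.45 = 3.28.
3.65 > 3.28 → outlier.
3.84 > 3.28 → outlier.
All remaining values lie within [2.08, 3.28].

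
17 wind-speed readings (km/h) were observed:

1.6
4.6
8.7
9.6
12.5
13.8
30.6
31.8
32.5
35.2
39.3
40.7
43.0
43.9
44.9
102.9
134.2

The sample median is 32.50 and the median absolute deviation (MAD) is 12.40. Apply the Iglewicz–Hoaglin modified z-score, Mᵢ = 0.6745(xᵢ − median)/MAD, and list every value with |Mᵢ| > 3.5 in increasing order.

|Mᵢ| > 3.5 ⇔ |xᵢ − 32.50| > 3.5·12.40/0.6745 = 64.34.
So outliers lie outside [-31.84, 96.84].
102.9: M = 3.83 → outlier.
134.2: M = 5.53 → outlier.

102.9, 134.2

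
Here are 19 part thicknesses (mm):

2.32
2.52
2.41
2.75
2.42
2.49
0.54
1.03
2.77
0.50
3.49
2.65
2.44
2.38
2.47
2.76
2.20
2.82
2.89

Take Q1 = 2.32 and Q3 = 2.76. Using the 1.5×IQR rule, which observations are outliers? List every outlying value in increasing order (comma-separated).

0.50, 0.54, 1.03, 3.49

IQR = Q3 − Q1 = 2.76 − 2.32 = 0.44.
Lower fence = Q1 − 1.5·IQR = 2.32 − 0.66 = 1.66.
Upper fence = Q3 + 1.5·IQR = 2.76 + 0.66 = 3.42.
0.50 < 1.66 → outlier.
0.54 < 1.66 → outlier.
1.03 < 1.66 → outlier.
3.49 > 3.42 → outlier.
All remaining values lie within [1.66, 3.42].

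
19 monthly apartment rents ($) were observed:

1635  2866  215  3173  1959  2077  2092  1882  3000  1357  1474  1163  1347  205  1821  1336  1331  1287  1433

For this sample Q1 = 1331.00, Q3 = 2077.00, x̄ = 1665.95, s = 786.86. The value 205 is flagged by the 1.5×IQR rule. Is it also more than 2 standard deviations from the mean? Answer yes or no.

no

z = (205 − 1665.95) / 786.86 = -1.86.
|z| = 1.86 ≤ 2.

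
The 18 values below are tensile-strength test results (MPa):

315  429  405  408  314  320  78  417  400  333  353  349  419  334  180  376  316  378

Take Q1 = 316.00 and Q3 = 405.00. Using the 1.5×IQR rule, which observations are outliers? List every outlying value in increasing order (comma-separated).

IQR = Q3 − Q1 = 405.00 − 316.00 = 89.00.
Lower fence = Q1 − 1.5·IQR = 316.00 − 133.50 = 182.50.
Upper fence = Q3 + 1.5·IQR = 405.00 + 133.50 = 538.50.
78 < 182.50 → outlier.
180 < 182.50 → outlier.
All remaining values lie within [182.50, 538.50].

78, 180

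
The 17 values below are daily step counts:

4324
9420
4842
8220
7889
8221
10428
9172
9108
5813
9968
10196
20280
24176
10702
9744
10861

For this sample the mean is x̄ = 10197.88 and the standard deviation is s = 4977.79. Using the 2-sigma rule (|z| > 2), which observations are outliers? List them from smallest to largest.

Cutoffs at x̄ ± 2s: 10197.88 ± 2·4977.79 = [242.30, 20153.46].
20280: z = 2.03, |z| > 2 → outlier.
24176: z = 2.81, |z| > 2 → outlier.
Every other value lies within [242.30, 20153.46].

20280, 24176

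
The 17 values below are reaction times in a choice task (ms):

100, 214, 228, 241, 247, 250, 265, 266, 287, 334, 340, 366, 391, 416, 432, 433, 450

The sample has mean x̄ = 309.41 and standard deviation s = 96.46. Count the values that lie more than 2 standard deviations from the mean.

1

Cutoffs: x̄ ± 2s = [116.49, 502.33].
Outside the cutoffs: 100.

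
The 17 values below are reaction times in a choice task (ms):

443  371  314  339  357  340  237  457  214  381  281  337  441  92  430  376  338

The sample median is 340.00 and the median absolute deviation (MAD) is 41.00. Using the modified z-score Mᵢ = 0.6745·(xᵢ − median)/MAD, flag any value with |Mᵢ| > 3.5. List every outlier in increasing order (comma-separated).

|Mᵢ| > 3.5 ⇔ |xᵢ − 340.00| > 3.5·41.00/0.6745 = 212.75.
So outliers lie outside [127.25, 552.75].
92: M = -4.08 → outlier.

92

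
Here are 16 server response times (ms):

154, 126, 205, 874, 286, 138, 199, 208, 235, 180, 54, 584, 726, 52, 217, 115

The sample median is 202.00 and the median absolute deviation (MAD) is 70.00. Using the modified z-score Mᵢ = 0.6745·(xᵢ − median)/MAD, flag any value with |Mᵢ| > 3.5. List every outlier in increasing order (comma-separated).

|Mᵢ| > 3.5 ⇔ |xᵢ − 202.00| > 3.5·70.00/0.6745 = 363.23.
So outliers lie outside [-161.23, 565.23].
584: M = 3.68 → outlier.
726: M = 5.05 → outlier.
874: M = 6.48 → outlier.

584, 726, 874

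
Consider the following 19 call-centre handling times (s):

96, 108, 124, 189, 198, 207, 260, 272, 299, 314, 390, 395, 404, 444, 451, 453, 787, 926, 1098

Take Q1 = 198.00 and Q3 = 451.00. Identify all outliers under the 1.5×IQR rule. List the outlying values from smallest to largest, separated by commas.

IQR = Q3 − Q1 = 451.00 − 198.00 = 253.00.
Lower fence = Q1 − 1.5·IQR = 198.00 − 379.50 = -181.50.
Upper fence = Q3 + 1.5·IQR = 451.00 + 379.50 = 830.50.
926 > 830.50 → outlier.
1098 > 830.50 → outlier.
All remaining values lie within [-181.50, 830.50].

926, 1098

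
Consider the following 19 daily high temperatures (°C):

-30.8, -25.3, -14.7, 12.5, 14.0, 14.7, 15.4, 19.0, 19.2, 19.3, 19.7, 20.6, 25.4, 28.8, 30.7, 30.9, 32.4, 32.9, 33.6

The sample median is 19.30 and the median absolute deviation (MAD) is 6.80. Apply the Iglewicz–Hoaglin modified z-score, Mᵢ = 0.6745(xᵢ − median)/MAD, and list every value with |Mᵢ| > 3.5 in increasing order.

-30.8, -25.3

|Mᵢ| > 3.5 ⇔ |xᵢ − 19.30| > 3.5·6.80/0.6745 = 35.29.
So outliers lie outside [-15.99, 54.59].
-30.8: M = -4.97 → outlier.
-25.3: M = -4.42 → outlier.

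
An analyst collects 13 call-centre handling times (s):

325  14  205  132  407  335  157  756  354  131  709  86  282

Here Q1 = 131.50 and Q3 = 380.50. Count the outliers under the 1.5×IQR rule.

IQR = 249.00; fences at 131.50 − 373.50 = -242.00 and 380.50 + 373.50 = 754.00.
Outside the cutoffs: 756.

1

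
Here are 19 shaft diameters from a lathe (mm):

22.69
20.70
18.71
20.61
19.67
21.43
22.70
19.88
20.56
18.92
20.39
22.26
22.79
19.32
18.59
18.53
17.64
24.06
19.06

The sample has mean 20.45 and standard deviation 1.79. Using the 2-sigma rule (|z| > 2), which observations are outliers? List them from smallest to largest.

Cutoffs at x̄ ± 2s: 20.45 ± 2·1.79 = [16.87, 24.03].
24.06: z = 2.02, |z| > 2 → outlier.
Every other value lies within [16.87, 24.03].

24.06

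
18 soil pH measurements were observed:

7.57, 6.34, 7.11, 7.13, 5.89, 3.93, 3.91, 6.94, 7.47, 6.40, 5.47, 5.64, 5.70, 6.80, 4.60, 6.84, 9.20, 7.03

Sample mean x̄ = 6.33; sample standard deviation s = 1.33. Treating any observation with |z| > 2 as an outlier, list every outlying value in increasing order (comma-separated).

Cutoffs at x̄ ± 2s: 6.33 ± 2·1.33 = [3.67, 8.99].
9.20: z = 2.16, |z| > 2 → outlier.
Every other value lies within [3.67, 8.99].

9.20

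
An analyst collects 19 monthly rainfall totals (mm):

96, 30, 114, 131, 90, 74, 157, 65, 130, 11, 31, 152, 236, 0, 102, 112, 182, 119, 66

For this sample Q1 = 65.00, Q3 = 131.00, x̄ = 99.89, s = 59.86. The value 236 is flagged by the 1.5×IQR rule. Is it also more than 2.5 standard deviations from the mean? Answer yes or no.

z = (236 − 99.89) / 59.86 = 2.27.
|z| = 2.27 ≤ 2.5.

no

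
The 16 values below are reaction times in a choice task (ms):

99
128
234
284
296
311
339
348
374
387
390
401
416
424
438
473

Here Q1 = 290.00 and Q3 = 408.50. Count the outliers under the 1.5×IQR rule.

IQR = 118.50; fences at 290.00 − 177.75 = 112.25 and 408.50 + 177.75 = 586.25.
Outside the cutoffs: 99.

1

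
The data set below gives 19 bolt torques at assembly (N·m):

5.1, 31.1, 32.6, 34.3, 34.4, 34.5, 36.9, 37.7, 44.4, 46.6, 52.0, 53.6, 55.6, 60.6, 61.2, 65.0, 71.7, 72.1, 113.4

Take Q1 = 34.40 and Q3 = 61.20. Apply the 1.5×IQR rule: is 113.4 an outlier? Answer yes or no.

IQR = Q3 − Q1 = 61.20 − 34.40 = 26.80.
Lower fence = Q1 − 1.5·IQR = 34.40 − 40.20 = -5.80.
Upper fence = Q3 + 1.5·IQR = 61.20 + 40.20 = 101.40.
113.4 lies above the upper fence.

yes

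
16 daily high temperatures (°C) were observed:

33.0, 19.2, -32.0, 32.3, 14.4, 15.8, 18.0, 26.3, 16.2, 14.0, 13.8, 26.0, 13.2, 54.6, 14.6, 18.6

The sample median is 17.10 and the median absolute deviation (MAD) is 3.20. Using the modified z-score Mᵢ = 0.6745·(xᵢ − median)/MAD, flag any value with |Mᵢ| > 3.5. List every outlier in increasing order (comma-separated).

-32.0, 54.6

|Mᵢ| > 3.5 ⇔ |xᵢ − 17.10| > 3.5·3.20/0.6745 = 16.60.
So outliers lie outside [0.50, 33.70].
-32.0: M = -10.35 → outlier.
54.6: M = 7.90 → outlier.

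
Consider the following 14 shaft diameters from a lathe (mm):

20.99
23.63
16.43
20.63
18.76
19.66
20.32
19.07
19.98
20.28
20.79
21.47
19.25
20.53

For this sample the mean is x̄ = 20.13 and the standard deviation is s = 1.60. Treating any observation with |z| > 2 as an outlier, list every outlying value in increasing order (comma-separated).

16.43, 23.63

Cutoffs at x̄ ± 2s: 20.13 ± 2·1.60 = [16.93, 23.33].
16.43: z = -2.31, |z| > 2 → outlier.
23.63: z = 2.19, |z| > 2 → outlier.
Every other value lies within [16.93, 23.33].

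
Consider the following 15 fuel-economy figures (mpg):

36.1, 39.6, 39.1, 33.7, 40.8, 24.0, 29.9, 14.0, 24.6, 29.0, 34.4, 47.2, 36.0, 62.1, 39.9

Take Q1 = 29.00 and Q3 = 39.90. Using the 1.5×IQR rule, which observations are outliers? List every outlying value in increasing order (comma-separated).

IQR = Q3 − Q1 = 39.90 − 29.00 = 10.90.
Lower fence = Q1 − 1.5·IQR = 29.00 − 16.35 = 12.65.
Upper fence = Q3 + 1.5·IQR = 39.90 + 16.35 = 56.25.
62.1 > 56.25 → outlier.
All remaining values lie within [12.65, 56.25].

62.1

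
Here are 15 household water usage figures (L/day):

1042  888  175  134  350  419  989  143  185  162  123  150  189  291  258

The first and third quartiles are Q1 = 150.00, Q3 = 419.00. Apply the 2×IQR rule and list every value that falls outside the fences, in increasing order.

989, 1042

IQR = Q3 − Q1 = 419.00 − 150.00 = 269.00.
Lower fence = Q1 − 2·IQR = 150.00 − 538.00 = -388.00.
Upper fence = Q3 + 2·IQR = 419.00 + 538.00 = 957.00.
989 > 957.00 → outlier.
1042 > 957.00 → outlier.
All remaining values lie within [-388.00, 957.00].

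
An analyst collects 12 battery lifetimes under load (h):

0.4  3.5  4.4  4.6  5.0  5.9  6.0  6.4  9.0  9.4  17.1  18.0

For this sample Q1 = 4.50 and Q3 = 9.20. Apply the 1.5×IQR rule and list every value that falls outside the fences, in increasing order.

IQR = Q3 − Q1 = 9.20 − 4.50 = 4.70.
Lower fence = Q1 − 1.5·IQR = 4.50 − 7.05 = -2.55.
Upper fence = Q3 + 1.5·IQR = 9.20 + 7.05 = 16.25.
17.1 > 16.25 → outlier.
18.0 > 16.25 → outlier.
All remaining values lie within [-2.55, 16.25].

17.1, 18.0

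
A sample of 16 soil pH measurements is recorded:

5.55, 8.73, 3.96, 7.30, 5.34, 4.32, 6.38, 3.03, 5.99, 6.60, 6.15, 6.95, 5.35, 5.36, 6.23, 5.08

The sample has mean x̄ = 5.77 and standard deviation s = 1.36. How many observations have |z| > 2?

Cutoffs: x̄ ± 2s = [3.05, 8.49].
Outside the cutoffs: 3.03, 8.73.

2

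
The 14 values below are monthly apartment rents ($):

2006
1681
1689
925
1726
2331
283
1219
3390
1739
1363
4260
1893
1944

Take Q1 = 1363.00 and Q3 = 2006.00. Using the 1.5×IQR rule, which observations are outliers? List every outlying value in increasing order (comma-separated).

283, 3390, 4260

IQR = Q3 − Q1 = 2006.00 − 1363.00 = 643.00.
Lower fence = Q1 − 1.5·IQR = 1363.00 − 964.50 = 398.50.
Upper fence = Q3 + 1.5·IQR = 2006.00 + 964.50 = 2970.50.
283 < 398.50 → outlier.
3390 > 2970.50 → outlier.
4260 > 2970.50 → outlier.
All remaining values lie within [398.50, 2970.50].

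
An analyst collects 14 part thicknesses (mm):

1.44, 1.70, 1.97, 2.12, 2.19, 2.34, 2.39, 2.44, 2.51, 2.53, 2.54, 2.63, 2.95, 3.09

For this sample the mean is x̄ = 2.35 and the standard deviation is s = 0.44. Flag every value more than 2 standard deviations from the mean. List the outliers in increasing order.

1.44

Cutoffs at x̄ ± 2s: 2.35 ± 2·0.44 = [1.47, 3.23].
1.44: z = -2.07, |z| > 2 → outlier.
Every other value lies within [1.47, 3.23].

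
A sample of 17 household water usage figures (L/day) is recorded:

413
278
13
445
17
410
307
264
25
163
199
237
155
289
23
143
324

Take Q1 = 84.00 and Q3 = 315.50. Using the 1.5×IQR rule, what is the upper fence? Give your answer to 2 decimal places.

IQR = Q3 − Q1 = 315.50 − 84.00 = 231.50.
Lower fence = Q1 − 1.5·IQR = 84.00 − 347.25 = -263.25.
Upper fence = Q3 + 1.5·IQR = 315.50 + 347.25 = 662.75.

662.75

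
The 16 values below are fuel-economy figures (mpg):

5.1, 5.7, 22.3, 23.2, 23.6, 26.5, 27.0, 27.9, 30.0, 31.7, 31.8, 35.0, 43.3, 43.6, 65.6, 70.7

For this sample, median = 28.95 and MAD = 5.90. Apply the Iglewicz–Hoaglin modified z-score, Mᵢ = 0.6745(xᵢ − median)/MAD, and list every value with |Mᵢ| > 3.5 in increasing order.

65.6, 70.7

|Mᵢ| > 3.5 ⇔ |xᵢ − 28.95| > 3.5·5.90/0.6745 = 30.62.
So outliers lie outside [-1.67, 59.57].
65.6: M = 4.19 → outlier.
70.7: M = 4.77 → outlier.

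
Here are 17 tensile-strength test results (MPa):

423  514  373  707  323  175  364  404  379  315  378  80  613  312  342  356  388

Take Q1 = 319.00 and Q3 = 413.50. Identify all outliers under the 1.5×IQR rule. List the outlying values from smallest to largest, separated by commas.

IQR = Q3 − Q1 = 413.50 − 319.00 = 94.50.
Lower fence = Q1 − 1.5·IQR = 319.00 − 141.75 = 177.25.
Upper fence = Q3 + 1.5·IQR = 413.50 + 141.75 = 555.25.
80 < 177.25 → outlier.
175 < 177.25 → outlier.
613 > 555.25 → outlier.
707 > 555.25 → outlier.
All remaining values lie within [177.25, 555.25].

80, 175, 613, 707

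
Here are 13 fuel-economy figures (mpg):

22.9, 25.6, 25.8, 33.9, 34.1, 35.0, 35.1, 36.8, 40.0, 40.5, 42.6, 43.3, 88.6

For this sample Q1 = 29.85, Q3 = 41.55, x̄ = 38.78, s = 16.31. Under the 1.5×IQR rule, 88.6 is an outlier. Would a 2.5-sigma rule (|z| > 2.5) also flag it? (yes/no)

yes

z = (88.6 − 38.78) / 16.31 = 3.05.
|z| = 3.05 > 2.5.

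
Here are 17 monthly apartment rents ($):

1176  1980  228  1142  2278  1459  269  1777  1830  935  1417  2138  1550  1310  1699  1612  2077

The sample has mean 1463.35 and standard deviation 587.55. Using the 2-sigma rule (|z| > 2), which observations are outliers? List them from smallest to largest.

228, 269

Cutoffs at x̄ ± 2s: 1463.35 ± 2·587.55 = [288.25, 2638.45].
228: z = -2.10, |z| > 2 → outlier.
269: z = -2.03, |z| > 2 → outlier.
Every other value lies within [288.25, 2638.45].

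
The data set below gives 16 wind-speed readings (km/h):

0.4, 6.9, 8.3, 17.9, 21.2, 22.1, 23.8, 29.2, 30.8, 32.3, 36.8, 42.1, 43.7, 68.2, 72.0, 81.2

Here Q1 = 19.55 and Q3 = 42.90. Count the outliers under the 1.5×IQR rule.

1

IQR = 23.35; fences at 19.55 − 35.025 = -15.475 and 42.90 + 35.025 = 77.925.
Outside the cutoffs: 81.2.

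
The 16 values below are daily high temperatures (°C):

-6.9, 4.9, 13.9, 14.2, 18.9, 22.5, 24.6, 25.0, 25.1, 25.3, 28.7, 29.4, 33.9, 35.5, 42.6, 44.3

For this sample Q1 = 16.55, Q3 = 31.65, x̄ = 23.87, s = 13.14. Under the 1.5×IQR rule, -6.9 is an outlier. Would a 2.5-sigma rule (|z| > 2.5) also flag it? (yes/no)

no

z = (-6.9 − 23.87) / 13.14 = -2.34.
|z| = 2.34 ≤ 2.5.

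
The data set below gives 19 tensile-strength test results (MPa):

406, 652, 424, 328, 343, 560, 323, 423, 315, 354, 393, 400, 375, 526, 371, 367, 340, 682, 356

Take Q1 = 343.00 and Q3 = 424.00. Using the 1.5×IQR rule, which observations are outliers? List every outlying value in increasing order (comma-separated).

IQR = Q3 − Q1 = 424.00 − 343.00 = 81.00.
Lower fence = Q1 − 1.5·IQR = 343.00 − 121.50 = 221.50.
Upper fence = Q3 + 1.5·IQR = 424.00 + 121.50 = 545.50.
560 > 545.50 → outlier.
652 > 545.50 → outlier.
682 > 545.50 → outlier.
All remaining values lie within [221.50, 545.50].

560, 652, 682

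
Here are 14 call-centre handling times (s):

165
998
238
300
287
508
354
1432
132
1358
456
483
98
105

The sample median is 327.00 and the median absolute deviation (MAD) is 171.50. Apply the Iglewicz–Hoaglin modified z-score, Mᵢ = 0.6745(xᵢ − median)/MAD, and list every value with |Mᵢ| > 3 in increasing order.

1358, 1432

|Mᵢ| > 3 ⇔ |xᵢ − 327.00| > 3·171.50/0.6745 = 762.79.
So outliers lie outside [-435.79, 1089.79].
1358: M = 4.05 → outlier.
1432: M = 4.35 → outlier.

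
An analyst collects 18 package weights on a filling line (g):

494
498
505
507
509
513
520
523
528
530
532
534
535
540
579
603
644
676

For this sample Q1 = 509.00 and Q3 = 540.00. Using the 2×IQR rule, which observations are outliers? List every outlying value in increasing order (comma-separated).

IQR = Q3 − Q1 = 540.00 − 509.00 = 31.00.
Lower fence = Q1 − 2·IQR = 509.00 − 62.00 = 447.00.
Upper fence = Q3 + 2·IQR = 540.00 + 62.00 = 602.00.
603 > 602.00 → outlier.
644 > 602.00 → outlier.
676 > 602.00 → outlier.
All remaining values lie within [447.00, 602.00].

603, 644, 676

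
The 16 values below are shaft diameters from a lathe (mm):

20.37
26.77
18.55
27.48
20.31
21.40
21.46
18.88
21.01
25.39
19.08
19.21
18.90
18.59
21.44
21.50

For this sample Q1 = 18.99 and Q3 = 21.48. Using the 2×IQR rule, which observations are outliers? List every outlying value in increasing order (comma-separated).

26.77, 27.48

IQR = Q3 − Q1 = 21.48 − 18.99 = 2.49.
Lower fence = Q1 − 2·IQR = 18.99 − 4.98 = 14.01.
Upper fence = Q3 + 2·IQR = 21.48 + 4.98 = 26.46.
26.77 > 26.46 → outlier.
27.48 > 26.46 → outlier.
All remaining values lie within [14.01, 26.46].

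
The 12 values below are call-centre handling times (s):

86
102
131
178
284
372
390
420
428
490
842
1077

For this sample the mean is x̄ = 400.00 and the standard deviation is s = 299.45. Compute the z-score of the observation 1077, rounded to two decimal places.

2.26

z = (1077 − 400.00) / 299.45 = 2.26.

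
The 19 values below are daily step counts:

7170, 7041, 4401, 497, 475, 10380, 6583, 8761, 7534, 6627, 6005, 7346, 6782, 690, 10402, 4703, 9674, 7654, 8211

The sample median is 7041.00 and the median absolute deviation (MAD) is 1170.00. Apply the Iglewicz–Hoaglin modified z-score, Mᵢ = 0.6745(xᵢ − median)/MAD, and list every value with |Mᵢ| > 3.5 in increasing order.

475, 497, 690

|Mᵢ| > 3.5 ⇔ |xᵢ − 7041.00| > 3.5·1170.00/0.6745 = 6071.16.
So outliers lie outside [969.84, 13112.16].
475: M = -3.79 → outlier.
497: M = -3.77 → outlier.
690: M = -3.66 → outlier.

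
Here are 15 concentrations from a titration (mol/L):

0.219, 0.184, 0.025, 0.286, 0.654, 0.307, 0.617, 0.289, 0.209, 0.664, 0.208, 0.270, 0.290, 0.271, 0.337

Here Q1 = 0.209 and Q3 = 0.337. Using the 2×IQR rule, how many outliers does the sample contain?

IQR = 0.128; fences at 0.209 − 0.256 = -0.047 and 0.337 + 0.256 = 0.593.
Outside the cutoffs: 0.617, 0.654, 0.664.

3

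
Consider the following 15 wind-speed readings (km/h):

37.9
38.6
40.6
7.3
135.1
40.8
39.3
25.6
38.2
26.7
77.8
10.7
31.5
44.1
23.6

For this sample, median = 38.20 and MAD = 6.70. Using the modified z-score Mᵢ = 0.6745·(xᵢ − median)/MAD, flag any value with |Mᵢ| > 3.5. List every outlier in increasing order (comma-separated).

|Mᵢ| > 3.5 ⇔ |xᵢ − 38.20| > 3.5·6.70/0.6745 = 34.77.
So outliers lie outside [3.43, 72.97].
77.8: M = 3.99 → outlier.
135.1: M = 9.76 → outlier.

77.8, 135.1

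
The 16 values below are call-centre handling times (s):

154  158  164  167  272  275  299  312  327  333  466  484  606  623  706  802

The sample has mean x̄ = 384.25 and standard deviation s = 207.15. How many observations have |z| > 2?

1

Cutoffs: x̄ ± 2s = [-30.05, 798.55].
Outside the cutoffs: 802.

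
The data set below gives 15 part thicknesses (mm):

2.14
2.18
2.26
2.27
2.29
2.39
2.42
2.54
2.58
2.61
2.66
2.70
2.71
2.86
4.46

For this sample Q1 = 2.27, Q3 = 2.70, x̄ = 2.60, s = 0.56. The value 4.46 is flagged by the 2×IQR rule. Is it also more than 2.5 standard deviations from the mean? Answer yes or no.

z = (4.46 − 2.60) / 0.56 = 3.32.
|z| = 3.32 > 2.5.

yes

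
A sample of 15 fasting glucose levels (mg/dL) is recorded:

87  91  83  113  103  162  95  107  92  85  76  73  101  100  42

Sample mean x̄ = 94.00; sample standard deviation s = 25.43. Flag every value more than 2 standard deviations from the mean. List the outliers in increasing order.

Cutoffs at x̄ ± 2s: 94.00 ± 2·25.43 = [43.14, 144.86].
42: z = -2.04, |z| > 2 → outlier.
162: z = 2.67, |z| > 2 → outlier.
Every other value lies within [43.14, 144.86].

42, 162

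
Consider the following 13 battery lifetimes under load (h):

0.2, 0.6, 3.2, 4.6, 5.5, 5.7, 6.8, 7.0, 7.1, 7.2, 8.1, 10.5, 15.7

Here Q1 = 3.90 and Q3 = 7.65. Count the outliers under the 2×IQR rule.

1

IQR = 3.75; fences at 3.90 − 7.50 = -3.60 and 7.65 + 7.50 = 15.15.
Outside the cutoffs: 15.7.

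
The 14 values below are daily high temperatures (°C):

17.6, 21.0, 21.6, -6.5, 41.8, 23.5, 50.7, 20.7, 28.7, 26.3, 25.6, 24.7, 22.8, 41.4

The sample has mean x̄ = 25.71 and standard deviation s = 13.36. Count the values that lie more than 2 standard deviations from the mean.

1

Cutoffs: x̄ ± 2s = [-1.01, 52.43].
Outside the cutoffs: -6.5.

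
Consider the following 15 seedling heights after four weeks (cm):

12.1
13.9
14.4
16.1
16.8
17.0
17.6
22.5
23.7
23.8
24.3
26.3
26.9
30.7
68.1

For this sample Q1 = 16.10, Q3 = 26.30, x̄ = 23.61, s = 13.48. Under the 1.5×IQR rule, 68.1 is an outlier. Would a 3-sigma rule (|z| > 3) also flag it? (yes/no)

z = (68.1 − 23.61) / 13.48 = 3.30.
|z| = 3.30 > 3.

yes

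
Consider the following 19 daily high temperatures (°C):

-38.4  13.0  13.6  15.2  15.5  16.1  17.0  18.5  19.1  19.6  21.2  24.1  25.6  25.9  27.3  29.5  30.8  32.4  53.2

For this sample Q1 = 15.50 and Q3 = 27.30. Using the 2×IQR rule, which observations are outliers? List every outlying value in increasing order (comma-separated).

IQR = Q3 − Q1 = 27.30 − 15.50 = 11.80.
Lower fence = Q1 − 2·IQR = 15.50 − 23.60 = -8.10.
Upper fence = Q3 + 2·IQR = 27.30 + 23.60 = 50.90.
-38.4 < -8.10 → outlier.
53.2 > 50.90 → outlier.
All remaining values lie within [-8.10, 50.90].

-38.4, 53.2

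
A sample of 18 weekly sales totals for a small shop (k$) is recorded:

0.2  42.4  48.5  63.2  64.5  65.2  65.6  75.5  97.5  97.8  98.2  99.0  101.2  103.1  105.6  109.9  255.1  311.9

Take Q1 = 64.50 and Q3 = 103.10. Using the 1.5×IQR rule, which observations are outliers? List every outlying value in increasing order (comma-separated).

0.2, 255.1, 311.9

IQR = Q3 − Q1 = 103.10 − 64.50 = 38.60.
Lower fence = Q1 − 1.5·IQR = 64.50 − 57.90 = 6.60.
Upper fence = Q3 + 1.5·IQR = 103.10 + 57.90 = 161.00.
0.2 < 6.60 → outlier.
255.1 > 161.00 → outlier.
311.9 > 161.00 → outlier.
All remaining values lie within [6.60, 161.00].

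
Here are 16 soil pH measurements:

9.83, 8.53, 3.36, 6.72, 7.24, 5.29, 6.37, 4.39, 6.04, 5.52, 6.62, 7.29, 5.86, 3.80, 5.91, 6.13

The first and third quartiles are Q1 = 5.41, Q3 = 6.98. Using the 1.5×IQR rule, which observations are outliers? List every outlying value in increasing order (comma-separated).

9.83

IQR = Q3 − Q1 = 6.98 − 5.41 = 1.57.
Lower fence = Q1 − 1.5·IQR = 5.41 − 2.355 = 3.055.
Upper fence = Q3 + 1.5·IQR = 6.98 + 2.355 = 9.335.
9.83 > 9.335 → outlier.
All remaining values lie within [3.055, 9.335].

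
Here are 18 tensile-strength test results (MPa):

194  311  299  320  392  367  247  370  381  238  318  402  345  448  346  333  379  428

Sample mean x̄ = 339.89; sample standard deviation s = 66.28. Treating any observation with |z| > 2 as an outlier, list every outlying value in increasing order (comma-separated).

Cutoffs at x̄ ± 2s: 339.89 ± 2·66.28 = [207.33, 472.45].
194: z = -2.20, |z| > 2 → outlier.
Every other value lies within [207.33, 472.45].

194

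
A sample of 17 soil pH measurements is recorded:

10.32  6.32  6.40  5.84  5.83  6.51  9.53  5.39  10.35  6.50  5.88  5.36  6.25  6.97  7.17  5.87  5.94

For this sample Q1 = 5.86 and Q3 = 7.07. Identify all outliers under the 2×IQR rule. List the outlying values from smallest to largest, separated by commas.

9.53, 10.32, 10.35

IQR = Q3 − Q1 = 7.07 − 5.86 = 1.21.
Lower fence = Q1 − 2·IQR = 5.86 − 2.42 = 3.44.
Upper fence = Q3 + 2·IQR = 7.07 + 2.42 = 9.49.
9.53 > 9.49 → outlier.
10.32 > 9.49 → outlier.
10.35 > 9.49 → outlier.
All remaining values lie within [3.44, 9.49].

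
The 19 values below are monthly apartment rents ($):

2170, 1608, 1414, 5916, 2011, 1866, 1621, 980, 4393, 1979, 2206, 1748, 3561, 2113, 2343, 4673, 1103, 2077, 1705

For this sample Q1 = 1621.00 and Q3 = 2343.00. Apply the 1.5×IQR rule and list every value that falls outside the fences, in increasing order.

IQR = Q3 − Q1 = 2343.00 − 1621.00 = 722.00.
Lower fence = Q1 − 1.5·IQR = 1621.00 − 1083.00 = 538.00.
Upper fence = Q3 + 1.5·IQR = 2343.00 + 1083.00 = 3426.00.
3561 > 3426.00 → outlier.
4393 > 3426.00 → outlier.
4673 > 3426.00 → outlier.
5916 > 3426.00 → outlier.
All remaining values lie within [538.00, 3426.00].

3561, 4393, 4673, 5916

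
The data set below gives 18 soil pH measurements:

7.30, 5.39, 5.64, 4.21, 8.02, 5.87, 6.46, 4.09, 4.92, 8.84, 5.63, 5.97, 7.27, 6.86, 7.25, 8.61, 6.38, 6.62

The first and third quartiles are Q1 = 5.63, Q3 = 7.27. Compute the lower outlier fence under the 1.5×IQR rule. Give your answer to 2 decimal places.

3.17

IQR = Q3 − Q1 = 7.27 − 5.63 = 1.64.
Lower fence = Q1 − 1.5·IQR = 5.63 − 2.46 = 3.17.
Upper fence = Q3 + 1.5·IQR = 7.27 + 2.46 = 9.73.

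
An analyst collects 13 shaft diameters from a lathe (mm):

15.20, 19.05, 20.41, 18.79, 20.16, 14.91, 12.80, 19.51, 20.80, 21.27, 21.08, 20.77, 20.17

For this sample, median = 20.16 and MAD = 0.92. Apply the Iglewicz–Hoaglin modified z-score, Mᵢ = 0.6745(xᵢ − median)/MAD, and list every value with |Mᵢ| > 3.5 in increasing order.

|Mᵢ| > 3.5 ⇔ |xᵢ − 20.16| > 3.5·0.92/0.6745 = 4.77.
So outliers lie outside [15.39, 24.93].
12.80: M = -5.40 → outlier.
14.91: M = -3.85 → outlier.
15.20: M = -3.64 → outlier.

12.80, 14.91, 15.20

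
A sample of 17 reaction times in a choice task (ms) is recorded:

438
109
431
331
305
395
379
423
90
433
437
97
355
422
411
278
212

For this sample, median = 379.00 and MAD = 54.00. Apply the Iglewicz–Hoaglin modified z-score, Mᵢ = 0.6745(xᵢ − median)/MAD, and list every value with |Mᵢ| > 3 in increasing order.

90, 97, 109

|Mᵢ| > 3 ⇔ |xᵢ − 379.00| > 3·54.00/0.6745 = 240.18.
So outliers lie outside [138.82, 619.18].
90: M = -3.61 → outlier.
97: M = -3.52 → outlier.
109: M = -3.37 → outlier.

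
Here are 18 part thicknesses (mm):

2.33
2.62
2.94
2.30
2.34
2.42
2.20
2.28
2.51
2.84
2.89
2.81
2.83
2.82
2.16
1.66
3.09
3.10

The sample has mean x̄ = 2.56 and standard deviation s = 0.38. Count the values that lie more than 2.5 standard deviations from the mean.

Cutoffs: x̄ ± 2.5s = [1.61, 3.51].
Every value lies within the cutoffs.

0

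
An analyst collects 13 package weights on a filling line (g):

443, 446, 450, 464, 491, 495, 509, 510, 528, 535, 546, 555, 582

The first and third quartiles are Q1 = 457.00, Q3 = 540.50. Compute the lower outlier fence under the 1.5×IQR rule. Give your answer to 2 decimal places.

IQR = Q3 − Q1 = 540.50 − 457.00 = 83.50.
Lower fence = Q1 − 1.5·IQR = 457.00 − 125.25 = 331.75.
Upper fence = Q3 + 1.5·IQR = 540.50 + 125.25 = 665.75.

331.75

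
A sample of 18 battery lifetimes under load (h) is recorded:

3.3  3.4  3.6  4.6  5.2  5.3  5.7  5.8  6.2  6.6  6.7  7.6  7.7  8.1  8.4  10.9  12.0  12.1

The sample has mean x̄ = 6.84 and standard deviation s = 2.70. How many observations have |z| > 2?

Cutoffs: x̄ ± 2s = [1.44, 12.24].
Every value lies within the cutoffs.

0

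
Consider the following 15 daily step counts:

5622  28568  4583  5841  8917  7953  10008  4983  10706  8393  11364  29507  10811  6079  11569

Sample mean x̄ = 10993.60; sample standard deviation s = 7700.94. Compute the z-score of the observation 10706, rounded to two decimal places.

-0.04

z = (10706 − 10993.60) / 7700.94 = -0.04.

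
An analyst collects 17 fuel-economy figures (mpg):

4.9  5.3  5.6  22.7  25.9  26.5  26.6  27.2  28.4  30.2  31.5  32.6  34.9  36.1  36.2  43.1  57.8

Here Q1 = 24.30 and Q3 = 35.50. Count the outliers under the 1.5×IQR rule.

IQR = 11.20; fences at 24.30 − 16.80 = 7.50 and 35.50 + 16.80 = 52.30.
Outside the cutoffs: 4.9, 5.3, 5.6, 57.8.

4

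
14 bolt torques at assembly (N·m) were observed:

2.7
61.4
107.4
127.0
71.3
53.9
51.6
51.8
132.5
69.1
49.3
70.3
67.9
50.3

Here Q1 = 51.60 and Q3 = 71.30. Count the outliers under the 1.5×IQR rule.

4

IQR = 19.70; fences at 51.60 − 29.55 = 22.05 and 71.30 + 29.55 = 100.85.
Outside the cutoffs: 2.7, 107.4, 127.0, 132.5.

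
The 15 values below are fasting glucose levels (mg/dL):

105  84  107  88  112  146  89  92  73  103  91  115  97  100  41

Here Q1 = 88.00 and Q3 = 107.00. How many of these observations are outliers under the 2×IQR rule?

IQR = 19.00; fences at 88.00 − 38.00 = 50.00 and 107.00 + 38.00 = 145.00.
Outside the cutoffs: 41, 146.

2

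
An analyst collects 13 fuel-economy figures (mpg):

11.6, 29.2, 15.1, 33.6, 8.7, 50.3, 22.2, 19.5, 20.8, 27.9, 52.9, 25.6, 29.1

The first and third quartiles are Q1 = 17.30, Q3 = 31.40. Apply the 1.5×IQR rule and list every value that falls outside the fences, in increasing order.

52.9

IQR = Q3 − Q1 = 31.40 − 17.30 = 14.10.
Lower fence = Q1 − 1.5·IQR = 17.30 − 21.15 = -3.85.
Upper fence = Q3 + 1.5·IQR = 31.40 + 21.15 = 52.55.
52.9 > 52.55 → outlier.
All remaining values lie within [-3.85, 52.55].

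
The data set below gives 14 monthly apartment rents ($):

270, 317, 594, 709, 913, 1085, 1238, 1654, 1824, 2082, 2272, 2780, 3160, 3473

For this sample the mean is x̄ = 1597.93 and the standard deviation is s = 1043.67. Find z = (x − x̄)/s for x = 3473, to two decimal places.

z = (3473 − 1597.93) / 1043.67 = 1.80.

1.80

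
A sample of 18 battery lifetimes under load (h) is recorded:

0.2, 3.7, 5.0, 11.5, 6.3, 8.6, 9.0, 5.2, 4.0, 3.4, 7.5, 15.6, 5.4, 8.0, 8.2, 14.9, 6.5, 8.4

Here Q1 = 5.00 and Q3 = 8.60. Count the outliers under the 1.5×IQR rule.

2

IQR = 3.60; fences at 5.00 − 5.40 = -0.40 and 8.60 + 5.40 = 14.00.
Outside the cutoffs: 14.9, 15.6.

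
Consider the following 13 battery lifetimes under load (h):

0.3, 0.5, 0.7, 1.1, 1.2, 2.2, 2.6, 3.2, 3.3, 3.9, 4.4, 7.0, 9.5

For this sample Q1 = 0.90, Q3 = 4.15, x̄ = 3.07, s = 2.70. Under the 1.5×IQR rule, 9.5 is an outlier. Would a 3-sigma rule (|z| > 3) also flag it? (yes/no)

no

z = (9.5 − 3.07) / 2.70 = 2.38.
|z| = 2.38 ≤ 3.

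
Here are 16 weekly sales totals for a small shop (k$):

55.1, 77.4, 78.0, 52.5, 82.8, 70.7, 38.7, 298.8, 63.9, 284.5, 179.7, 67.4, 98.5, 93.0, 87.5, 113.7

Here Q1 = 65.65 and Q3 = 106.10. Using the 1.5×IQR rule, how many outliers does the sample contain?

3

IQR = 40.45; fences at 65.65 − 60.675 = 4.975 and 106.10 + 60.675 = 166.775.
Outside the cutoffs: 179.7, 284.5, 298.8.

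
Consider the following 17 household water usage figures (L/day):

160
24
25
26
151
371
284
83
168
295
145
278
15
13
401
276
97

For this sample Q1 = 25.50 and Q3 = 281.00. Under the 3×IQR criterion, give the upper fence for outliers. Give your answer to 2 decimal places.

IQR = Q3 − Q1 = 281.00 − 25.50 = 255.50.
Lower fence = Q1 − 3·IQR = 25.50 − 766.50 = -741.00.
Upper fence = Q3 + 3·IQR = 281.00 + 766.50 = 1047.50.

1047.50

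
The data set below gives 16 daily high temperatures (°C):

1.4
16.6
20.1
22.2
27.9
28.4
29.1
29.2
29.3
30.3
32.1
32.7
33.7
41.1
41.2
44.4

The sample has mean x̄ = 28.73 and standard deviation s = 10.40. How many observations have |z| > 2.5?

1

Cutoffs: x̄ ± 2.5s = [2.73, 54.73].
Outside the cutoffs: 1.4.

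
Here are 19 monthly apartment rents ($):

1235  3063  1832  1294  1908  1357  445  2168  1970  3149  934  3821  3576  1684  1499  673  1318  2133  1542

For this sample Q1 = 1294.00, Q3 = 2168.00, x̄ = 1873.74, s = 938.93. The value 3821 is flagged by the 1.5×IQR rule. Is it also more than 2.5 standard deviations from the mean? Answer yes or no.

no

z = (3821 − 1873.74) / 938.93 = 2.07.
|z| = 2.07 ≤ 2.5.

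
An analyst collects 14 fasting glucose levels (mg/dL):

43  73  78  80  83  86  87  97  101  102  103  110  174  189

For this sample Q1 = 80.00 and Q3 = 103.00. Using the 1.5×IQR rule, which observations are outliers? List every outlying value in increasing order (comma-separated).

43, 174, 189

IQR = Q3 − Q1 = 103.00 − 80.00 = 23.00.
Lower fence = Q1 − 1.5·IQR = 80.00 − 34.50 = 45.50.
Upper fence = Q3 + 1.5·IQR = 103.00 + 34.50 = 137.50.
43 < 45.50 → outlier.
174 > 137.50 → outlier.
189 > 137.50 → outlier.
All remaining values lie within [45.50, 137.50].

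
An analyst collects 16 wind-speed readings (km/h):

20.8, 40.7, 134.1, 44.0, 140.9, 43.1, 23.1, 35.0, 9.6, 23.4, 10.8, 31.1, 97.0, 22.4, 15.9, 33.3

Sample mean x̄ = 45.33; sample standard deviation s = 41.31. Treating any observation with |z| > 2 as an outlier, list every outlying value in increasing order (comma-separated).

134.1, 140.9

Cutoffs at x̄ ± 2s: 45.33 ± 2·41.31 = [-37.29, 127.95].
134.1: z = 2.15, |z| > 2 → outlier.
140.9: z = 2.31, |z| > 2 → outlier.
Every other value lies within [-37.29, 127.95].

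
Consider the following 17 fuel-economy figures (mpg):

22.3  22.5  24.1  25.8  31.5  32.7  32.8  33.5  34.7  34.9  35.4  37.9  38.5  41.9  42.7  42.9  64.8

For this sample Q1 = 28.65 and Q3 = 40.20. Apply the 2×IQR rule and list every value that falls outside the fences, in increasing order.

64.8

IQR = Q3 − Q1 = 40.20 − 28.65 = 11.55.
Lower fence = Q1 − 2·IQR = 28.65 − 23.10 = 5.55.
Upper fence = Q3 + 2·IQR = 40.20 + 23.10 = 63.30.
64.8 > 63.30 → outlier.
All remaining values lie within [5.55, 63.30].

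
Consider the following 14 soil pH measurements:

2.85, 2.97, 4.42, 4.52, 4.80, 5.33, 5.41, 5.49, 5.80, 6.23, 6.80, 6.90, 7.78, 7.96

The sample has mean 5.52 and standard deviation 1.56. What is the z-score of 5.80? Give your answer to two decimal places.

0.18

z = (5.80 − 5.52) / 1.56 = 0.18.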